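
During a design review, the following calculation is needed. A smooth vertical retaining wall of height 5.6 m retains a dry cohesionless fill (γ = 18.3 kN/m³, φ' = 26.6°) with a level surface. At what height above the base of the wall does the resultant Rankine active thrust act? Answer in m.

K_a = 0.3814.
The pressure distribution is triangular, so the resultant acts at H/3 above the base = 5.6/3 = 1.867 m.

1.87 m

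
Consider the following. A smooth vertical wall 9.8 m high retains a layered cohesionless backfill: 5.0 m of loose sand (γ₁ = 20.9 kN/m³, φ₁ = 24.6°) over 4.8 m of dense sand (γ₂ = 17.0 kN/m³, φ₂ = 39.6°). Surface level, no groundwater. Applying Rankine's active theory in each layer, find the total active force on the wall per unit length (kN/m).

262 kN/m

K_a1 = tan²(45°−24.6°/2) = 0.4121; K_a2 = tan²(45°−39.6°/2) = 0.2214.
Layer 1: σ at base = K_a1 γ₁ h₁ = 43.07 kPa; P₁ = ½×43.07×5.0 = 107.7.
Layer 2: σ_v at top = γ₁h₁ = 104.5; σ_h top = K_a2×104.5 = 23.14; σ_h base = K_a2×(104.5+17.0×4.8) = 41.21.
P₂ = ½(23.14+41.21)×4.8 = 154.4. Total P_a = 107.7+154.4 = 262.1 kN/m.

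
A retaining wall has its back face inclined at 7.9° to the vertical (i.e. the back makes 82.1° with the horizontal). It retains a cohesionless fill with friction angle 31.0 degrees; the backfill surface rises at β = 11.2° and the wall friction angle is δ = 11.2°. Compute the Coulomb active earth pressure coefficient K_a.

0.410

K_a = sin²(α+φ) / [sin²α · sin(α−δ) · (1 + √{sin(φ+δ)sin(φ−β) / (sin(α−δ)sin(α+β))})²].
With α = 82.1°, φ = 31.0°, δ = 11.2°, β = 11.2°: K_a = 0.4104.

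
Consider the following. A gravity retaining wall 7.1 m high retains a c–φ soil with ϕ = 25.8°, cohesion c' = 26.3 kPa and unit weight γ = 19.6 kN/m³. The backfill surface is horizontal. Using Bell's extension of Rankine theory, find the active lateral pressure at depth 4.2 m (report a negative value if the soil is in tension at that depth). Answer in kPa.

K_a = (1 − sin φ)/(1 + sin φ) = 0.3935.
σ_a = K_a γ z − 2c√K_a = 0.3935×19.6×4.2 − 2×26.3×0.6273 = -0.6027 kPa.

-0.603 kPa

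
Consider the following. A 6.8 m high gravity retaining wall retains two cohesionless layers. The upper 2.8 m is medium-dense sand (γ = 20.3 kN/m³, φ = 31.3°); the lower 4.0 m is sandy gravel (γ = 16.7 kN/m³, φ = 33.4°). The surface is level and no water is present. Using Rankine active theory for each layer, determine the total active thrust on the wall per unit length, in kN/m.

K_a1 = tan²(45°−31.3°/2) = 0.3162; K_a2 = tan²(45°−33.4°/2) = 0.2899.
Layer 1: σ at base = K_a1 γ₁ h₁ = 17.97 kPa; P₁ = ½×17.97×2.8 = 25.16.
Layer 2: σ_v at top = γ₁h₁ = 56.84; σ_h top = K_a2×56.84 = 16.48; σ_h base = K_a2×(56.84+16.7×4.0) = 35.85.
P₂ = ½(16.48+35.85)×4.0 = 104.7. Total P_a = 25.16+104.7 = 129.8 kN/m.

130 kN/m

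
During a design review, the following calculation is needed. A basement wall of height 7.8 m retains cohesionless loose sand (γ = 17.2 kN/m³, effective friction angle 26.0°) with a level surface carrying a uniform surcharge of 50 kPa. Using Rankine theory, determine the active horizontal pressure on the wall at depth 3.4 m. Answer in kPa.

42.4 kPa

K_a = (1 − sin φ)/(1 + sin φ) = 0.3905.
σ_v = γz + q = 17.2 × 3.4 + 50 = 108.5 kPa.
σ_h = K_a σ_v = 0.3905 × 108.5 = 42.36 kPa.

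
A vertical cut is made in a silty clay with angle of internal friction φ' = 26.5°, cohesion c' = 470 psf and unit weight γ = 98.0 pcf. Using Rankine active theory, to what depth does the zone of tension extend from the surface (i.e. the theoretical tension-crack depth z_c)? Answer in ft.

K_a = tan²(45° − 26.5°/2) = 0.3829; √K_a = 0.6188.
The active pressure is zero where K_a γ z = 2c√K_a, so z_c = 2c/(γ√K_a) = 2×470/(98.0×0.6188) = 15.50 ft.

15.5 ft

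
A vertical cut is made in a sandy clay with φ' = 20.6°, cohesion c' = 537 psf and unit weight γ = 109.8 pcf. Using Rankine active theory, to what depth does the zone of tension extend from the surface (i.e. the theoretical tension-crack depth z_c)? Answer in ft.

14.1 ft

K_a = tan²(45° − 20.6°/2) = 0.4795; √K_a = 0.6924.
The active pressure is zero where K_a γ z = 2c√K_a, so z_c = 2c/(γ√K_a) = 2×537/(109.8×0.6924) = 14.13 ft.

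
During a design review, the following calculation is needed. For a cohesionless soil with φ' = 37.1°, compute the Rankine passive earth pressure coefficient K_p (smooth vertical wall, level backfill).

4.04

K_p = (1 + sin φ)/(1 − sin φ) = tan²(45° + 37.1°/2) = 4.040.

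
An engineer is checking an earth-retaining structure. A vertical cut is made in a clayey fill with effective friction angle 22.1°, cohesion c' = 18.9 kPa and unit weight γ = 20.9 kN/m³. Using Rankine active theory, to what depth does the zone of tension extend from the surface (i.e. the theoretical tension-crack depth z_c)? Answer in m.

K_a = tan²(45° − 22.1°/2) = 0.4533; √K_a = 0.6732.
The active pressure is zero where K_a γ z = 2c√K_a, so z_c = 2c/(γ√K_a) = 2×18.9/(20.9×0.6732) = 2.686 m.

2.69 m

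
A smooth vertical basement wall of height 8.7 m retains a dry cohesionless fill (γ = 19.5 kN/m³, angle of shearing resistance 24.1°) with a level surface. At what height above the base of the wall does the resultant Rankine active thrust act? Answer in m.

2.90 m

K_a = 0.4201.
The pressure distribution is triangular, so the resultant acts at H/3 above the base = 8.7/3 = 2.900 m.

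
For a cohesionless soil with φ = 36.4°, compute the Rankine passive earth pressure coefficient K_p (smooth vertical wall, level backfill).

K_p = (1 + sin φ)/(1 − sin φ) = tan²(45° + 36.4°/2) = 3.919.

3.92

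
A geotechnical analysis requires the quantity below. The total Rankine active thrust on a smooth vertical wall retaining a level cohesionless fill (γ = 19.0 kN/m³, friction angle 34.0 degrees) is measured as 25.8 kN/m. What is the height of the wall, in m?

K_a = 0.2827. P_a = ½ K_a γ H² ⇒ H = √(2P_a/(K_a γ)).
H = √(2×25.8/(0.2827×19.0)) = 3.099 m.

3.10 m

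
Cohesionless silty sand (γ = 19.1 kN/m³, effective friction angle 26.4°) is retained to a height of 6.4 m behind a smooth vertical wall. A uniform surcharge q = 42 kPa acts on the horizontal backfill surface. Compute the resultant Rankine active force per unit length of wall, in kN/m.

K_a = tan²(45° − φ/2) = 0.3844.
Soil triangle: ½ K_a γ H² = 0.5×0.3844×19.1×6.4² = 150.4 kN/m.
Surcharge rectangle: K_a q H = 0.3844×42×6.4 = 103.3 kN/m.
Total = 150.4 + 103.3 = 253.7 kN/m.

254 kN/m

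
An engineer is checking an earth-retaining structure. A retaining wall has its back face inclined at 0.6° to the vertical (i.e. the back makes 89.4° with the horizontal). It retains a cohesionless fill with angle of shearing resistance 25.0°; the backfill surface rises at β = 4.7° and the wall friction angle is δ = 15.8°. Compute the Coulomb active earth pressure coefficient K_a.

K_a = sin²(α+φ) / [sin²α · sin(α−δ) · (1 + √{sin(φ+δ)sin(φ−β) / (sin(α−δ)sin(α+β))})²].
With α = 89.4°, φ = 25.0°, δ = 15.8°, β = 4.7°: K_a = 0.3912.

0.391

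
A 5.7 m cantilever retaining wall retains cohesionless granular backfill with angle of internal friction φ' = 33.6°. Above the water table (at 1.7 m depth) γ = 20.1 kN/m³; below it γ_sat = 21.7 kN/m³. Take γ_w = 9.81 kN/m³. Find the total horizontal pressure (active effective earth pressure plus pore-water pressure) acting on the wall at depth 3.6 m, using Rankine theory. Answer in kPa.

K_a = (1 − sin φ)/(1 + sin φ) = 0.2875.
γ' = 21.7 − 9.81 = 11.89 kN/m³.
Effective vertical stress at 3.6 m: σ'_v = 20.1×1.7 + 11.89×1.90 = 56.76 kPa.
σ'_h = K_a σ'_v = 0.2875 × 56.76 = 16.32 kPa; u = γ_w × 1.90 = 18.64 kPa.
Total σ_h = 16.32 + 18.64 = 34.96 kPa.

35.0 kPa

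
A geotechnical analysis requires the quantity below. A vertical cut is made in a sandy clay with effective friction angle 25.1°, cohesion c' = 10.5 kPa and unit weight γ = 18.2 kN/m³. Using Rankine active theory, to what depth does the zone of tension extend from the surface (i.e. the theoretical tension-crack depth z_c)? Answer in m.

K_a = tan²(45° − 25.1°/2) = 0.4043; √K_a = 0.6358.
The active pressure is zero where K_a γ z = 2c√K_a, so z_c = 2c/(γ√K_a) = 2×10.5/(18.2×0.6358) = 1.815 m.

1.81 m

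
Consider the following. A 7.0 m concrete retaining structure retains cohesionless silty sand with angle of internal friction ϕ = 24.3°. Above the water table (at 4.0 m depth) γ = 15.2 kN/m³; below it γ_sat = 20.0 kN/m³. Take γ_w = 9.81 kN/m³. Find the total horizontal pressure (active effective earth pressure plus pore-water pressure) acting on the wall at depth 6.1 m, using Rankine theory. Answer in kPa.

54.9 kPa

K_a = (1 − sin φ)/(1 + sin φ) = 0.4169.
γ' = 20.0 − 9.81 = 10.19 kN/m³.
Effective vertical stress at 6.1 m: σ'_v = 15.2×4.0 + 10.19×2.10 = 82.20 kPa.
σ'_h = K_a σ'_v = 0.4169 × 82.20 = 34.27 kPa; u = γ_w × 2.10 = 20.60 kPa.
Total σ_h = 34.27 + 20.60 = 54.87 kPa.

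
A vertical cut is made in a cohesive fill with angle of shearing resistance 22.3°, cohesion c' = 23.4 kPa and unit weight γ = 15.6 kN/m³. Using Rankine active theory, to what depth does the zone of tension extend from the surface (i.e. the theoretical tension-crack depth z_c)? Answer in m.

K_a = tan²(45° − 22.3°/2) = 0.4498; √K_a = 0.6707.
The active pressure is zero where K_a γ z = 2c√K_a, so z_c = 2c/(γ√K_a) = 2×23.4/(15.6×0.6707) = 4.473 m.

4.47 m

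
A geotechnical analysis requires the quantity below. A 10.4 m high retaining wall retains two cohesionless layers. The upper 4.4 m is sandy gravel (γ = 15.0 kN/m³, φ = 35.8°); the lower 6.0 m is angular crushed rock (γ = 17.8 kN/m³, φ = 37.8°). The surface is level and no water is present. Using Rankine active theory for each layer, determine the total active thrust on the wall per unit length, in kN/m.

K_a1 = tan²(45°−35.8°/2) = 0.2619; K_a2 = tan²(45°−37.8°/2) = 0.2400.
Layer 1: σ at base = K_a1 γ₁ h₁ = 17.28 kPa; P₁ = ½×17.28×4.4 = 38.02.
Layer 2: σ_v at top = γ₁h₁ = 66.00; σ_h top = K_a2×66.00 = 15.84; σ_h base = K_a2×(66.00+17.8×6.0) = 41.47.
P₂ = ½(15.84+41.47)×6.0 = 171.9. Total P_a = 38.02+171.9 = 210.0 kN/m.

210 kN/m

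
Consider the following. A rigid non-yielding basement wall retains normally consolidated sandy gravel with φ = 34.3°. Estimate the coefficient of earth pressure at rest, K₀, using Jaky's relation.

0.436

K₀ = 1 − sin φ' = 1 − sin 34.3° = 0.4365.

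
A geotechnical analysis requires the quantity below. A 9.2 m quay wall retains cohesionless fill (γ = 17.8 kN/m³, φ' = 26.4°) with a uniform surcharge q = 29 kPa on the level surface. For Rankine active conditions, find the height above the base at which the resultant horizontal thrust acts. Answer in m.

K_a = 0.3844.
Triangular part P₁ = ½K_aγH² = 289.6 at H/3 = 3.067 m; rectangular part P₂ = K_a q H = 102.6 at H/2 = 4.600 m.
ȳ = (P₁·3.067 + P₂·4.600)/(P₁+P₂) = 3.468 m.

3.47 m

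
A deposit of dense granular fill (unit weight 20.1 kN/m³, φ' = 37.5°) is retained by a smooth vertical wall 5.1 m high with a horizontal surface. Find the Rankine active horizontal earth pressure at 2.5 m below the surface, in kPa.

12.2 kPa

K_a = (1 − sin φ)/(1 + sin φ) = 0.2432.
σ_h = K_a γ z = 0.2432 × 20.1 × 2.5 = 12.22 kPa.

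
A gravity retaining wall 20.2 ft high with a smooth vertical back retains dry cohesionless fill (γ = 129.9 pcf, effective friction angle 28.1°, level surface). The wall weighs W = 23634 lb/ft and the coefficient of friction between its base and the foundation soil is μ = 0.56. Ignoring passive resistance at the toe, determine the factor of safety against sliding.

1.39

K_a = tan²(45° − 28.1°/2) = 0.3596.
P_a = ½K_aγH² = 0.5×0.3596×129.9×20.2² = 9530 lb/ft, acting at H/3 = 6.733 ft above the base.
FS_sliding = μW / P_a = 0.56×23634 / 9530 = 1.389.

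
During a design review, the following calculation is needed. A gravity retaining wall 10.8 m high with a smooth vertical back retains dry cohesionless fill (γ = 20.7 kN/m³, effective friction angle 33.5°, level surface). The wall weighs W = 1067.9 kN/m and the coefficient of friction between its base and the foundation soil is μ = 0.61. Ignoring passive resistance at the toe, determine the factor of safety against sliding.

K_a = tan²(45° − 33.5°/2) = 0.2887.
P_a = ½K_aγH² = 0.5×0.2887×20.7×10.8² = 348.5 kN/m, acting at H/3 = 3.600 m above the base.
FS_sliding = μW / P_a = 0.61×1067.9 / 348.5 = 1.869.

1.87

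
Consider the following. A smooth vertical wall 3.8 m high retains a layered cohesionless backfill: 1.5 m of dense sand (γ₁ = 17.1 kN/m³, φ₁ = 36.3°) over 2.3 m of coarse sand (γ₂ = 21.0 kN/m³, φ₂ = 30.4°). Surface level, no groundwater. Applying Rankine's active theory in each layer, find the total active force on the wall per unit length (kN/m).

K_a1 = tan²(45°−36.3°/2) = 0.2563; K_a2 = tan²(45°−30.4°/2) = 0.3280.
Layer 1: σ at base = K_a1 γ₁ h₁ = 6.573 kPa; P₁ = ½×6.573×1.5 = 4.930.
Layer 2: σ_v at top = γ₁h₁ = 25.65; σ_h top = K_a2×25.65 = 8.413; σ_h base = K_a2×(25.65+21.0×2.3) = 24.25.
P₂ = ½(8.413+24.25)×2.3 = 37.57. Total P_a = 4.930+37.57 = 42.50 kN/m.

42.5 kN/m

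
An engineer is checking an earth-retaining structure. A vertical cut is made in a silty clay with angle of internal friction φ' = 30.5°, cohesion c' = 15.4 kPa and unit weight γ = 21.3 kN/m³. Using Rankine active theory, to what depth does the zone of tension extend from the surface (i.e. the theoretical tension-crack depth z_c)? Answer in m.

K_a = tan²(45° − 30.5°/2) = 0.3267; √K_a = 0.5715.
The active pressure is zero where K_a γ z = 2c√K_a, so z_c = 2c/(γ√K_a) = 2×15.4/(21.3×0.5715) = 2.530 m.

2.53 m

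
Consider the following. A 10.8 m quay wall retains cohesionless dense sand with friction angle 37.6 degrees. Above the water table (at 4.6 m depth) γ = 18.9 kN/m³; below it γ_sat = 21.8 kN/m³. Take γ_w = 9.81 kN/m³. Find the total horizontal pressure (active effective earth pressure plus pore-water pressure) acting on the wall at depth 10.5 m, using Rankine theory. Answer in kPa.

96.1 kPa

K_a = (1 − sin φ)/(1 + sin φ) = 0.2421.
γ' = 21.8 − 9.81 = 11.99 kN/m³.
Effective vertical stress at 10.5 m: σ'_v = 18.9×4.6 + 11.99×5.90 = 157.7 kPa.
σ'_h = K_a σ'_v = 0.2421 × 157.7 = 38.18 kPa; u = γ_w × 5.90 = 57.88 kPa.
Total σ_h = 38.18 + 57.88 = 96.06 kPa.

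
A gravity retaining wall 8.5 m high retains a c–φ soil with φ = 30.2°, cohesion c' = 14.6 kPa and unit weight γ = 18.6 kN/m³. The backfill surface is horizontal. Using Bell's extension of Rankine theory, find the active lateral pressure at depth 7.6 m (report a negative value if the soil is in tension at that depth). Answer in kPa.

30.0 kPa

K_a = (1 − sin φ)/(1 + sin φ) = 0.3307.
σ_a = K_a γ z − 2c√K_a = 0.3307×18.6×7.6 − 2×14.6×0.5750 = 29.95 kPa.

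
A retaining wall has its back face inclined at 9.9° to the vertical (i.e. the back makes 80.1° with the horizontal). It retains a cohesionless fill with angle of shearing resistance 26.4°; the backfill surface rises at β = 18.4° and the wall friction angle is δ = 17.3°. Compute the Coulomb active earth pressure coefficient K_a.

0.602

K_a = sin²(α+φ) / [sin²α · sin(α−δ) · (1 + √{sin(φ+δ)sin(φ−β) / (sin(α−δ)sin(α+β))})²].
With α = 80.1°, φ = 26.4°, δ = 17.3°, β = 18.4°: K_a = 0.6016.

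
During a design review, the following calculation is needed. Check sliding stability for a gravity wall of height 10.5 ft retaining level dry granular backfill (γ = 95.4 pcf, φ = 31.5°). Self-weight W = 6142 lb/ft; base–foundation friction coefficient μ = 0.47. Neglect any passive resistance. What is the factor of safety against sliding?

1.75

K_a = tan²(45° − 31.5°/2) = 0.3136.
P_a = ½K_aγH² = 0.5×0.3136×95.4×10.5² = 1649 lb/ft, acting at H/3 = 3.500 ft above the base.
FS_sliding = μW / P_a = 0.47×6142 / 1649 = 1.750.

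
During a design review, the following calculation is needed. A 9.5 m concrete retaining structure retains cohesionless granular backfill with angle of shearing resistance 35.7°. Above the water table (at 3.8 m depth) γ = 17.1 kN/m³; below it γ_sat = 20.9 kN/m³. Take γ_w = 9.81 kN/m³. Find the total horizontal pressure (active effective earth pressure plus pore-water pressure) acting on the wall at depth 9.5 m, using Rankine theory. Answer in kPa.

K_a = (1 − sin φ)/(1 + sin φ) = 0.2630.
γ' = 20.9 − 9.81 = 11.09 kN/m³.
Effective vertical stress at 9.5 m: σ'_v = 17.1×3.8 + 11.09×5.70 = 128.2 kPa.
σ'_h = K_a σ'_v = 0.2630 × 128.2 = 33.71 kPa; u = γ_w × 5.70 = 55.92 kPa.
Total σ_h = 33.71 + 55.92 = 89.63 kPa.

89.6 kPa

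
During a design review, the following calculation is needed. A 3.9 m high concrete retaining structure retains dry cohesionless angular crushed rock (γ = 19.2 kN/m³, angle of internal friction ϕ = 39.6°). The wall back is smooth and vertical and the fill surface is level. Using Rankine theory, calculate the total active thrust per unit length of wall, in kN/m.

32.3 kN/m

K_a = tan²(45° − φ/2) = 0.2214.
P_a = ½ K_a γ H² = 0.5 × 0.2214 × 19.2 × 3.9² = 32.33 kN/m.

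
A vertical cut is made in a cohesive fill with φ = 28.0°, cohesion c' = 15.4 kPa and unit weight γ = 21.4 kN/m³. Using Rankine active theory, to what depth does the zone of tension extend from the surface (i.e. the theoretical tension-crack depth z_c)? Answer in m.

K_a = tan²(45° − 28.0°/2) = 0.3610; √K_a = 0.6009.
The active pressure is zero where K_a γ z = 2c√K_a, so z_c = 2c/(γ√K_a) = 2×15.4/(21.4×0.6009) = 2.395 m.

2.40 m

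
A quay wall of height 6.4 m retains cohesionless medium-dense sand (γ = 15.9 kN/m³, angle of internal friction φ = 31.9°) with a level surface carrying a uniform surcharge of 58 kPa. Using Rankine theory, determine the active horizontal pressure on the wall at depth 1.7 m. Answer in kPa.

26.2 kPa

K_a = (1 − sin φ)/(1 + sin φ) = 0.3085.
σ_v = γz + q = 15.9 × 1.7 + 58 = 85.03 kPa.
σ_h = K_a σ_v = 0.3085 × 85.03 = 26.23 kPa.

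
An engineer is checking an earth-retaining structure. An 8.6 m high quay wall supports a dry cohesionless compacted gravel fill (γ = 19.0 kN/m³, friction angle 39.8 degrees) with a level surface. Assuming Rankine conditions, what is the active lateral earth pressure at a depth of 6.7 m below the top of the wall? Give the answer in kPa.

K_a = (1 − sin φ)/(1 + sin φ) = 0.2194.
σ_h = K_a γ z = 0.2194 × 19.0 × 6.7 = 27.93 kPa.

27.9 kPa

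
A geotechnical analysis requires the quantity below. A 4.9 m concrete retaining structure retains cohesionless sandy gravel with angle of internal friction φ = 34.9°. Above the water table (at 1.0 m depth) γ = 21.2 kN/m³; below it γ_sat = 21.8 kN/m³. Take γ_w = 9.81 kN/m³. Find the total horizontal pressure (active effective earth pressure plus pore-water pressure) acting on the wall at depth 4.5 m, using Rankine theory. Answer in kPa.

51.5 kPa

K_a = (1 − sin φ)/(1 + sin φ) = 0.2721.
γ' = 21.8 − 9.81 = 11.99 kN/m³.
Effective vertical stress at 4.5 m: σ'_v = 21.2×1.0 + 11.99×3.50 = 63.17 kPa.
σ'_h = K_a σ'_v = 0.2721 × 63.17 = 17.19 kPa; u = γ_w × 3.50 = 34.34 kPa.
Total σ_h = 17.19 + 34.34 = 51.53 kPa.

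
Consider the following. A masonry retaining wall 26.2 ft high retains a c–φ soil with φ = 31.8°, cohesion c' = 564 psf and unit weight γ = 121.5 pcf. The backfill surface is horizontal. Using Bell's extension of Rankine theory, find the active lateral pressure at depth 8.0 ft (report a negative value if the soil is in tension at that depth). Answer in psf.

K_a = (1 − sin φ)/(1 + sin φ) = 0.3098.
σ_a = K_a γ z − 2c√K_a = 0.3098×121.5×8.0 − 2×564×0.5566 = -326.7 psf.

-327 psf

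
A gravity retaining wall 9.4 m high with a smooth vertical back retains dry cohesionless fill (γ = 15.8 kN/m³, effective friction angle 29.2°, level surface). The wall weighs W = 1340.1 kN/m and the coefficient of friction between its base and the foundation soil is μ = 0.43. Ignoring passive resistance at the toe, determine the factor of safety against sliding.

K_a = tan²(45° − 29.2°/2) = 0.3442.
P_a = ½K_aγH² = 0.5×0.3442×15.8×9.4² = 240.3 kN/m, acting at H/3 = 3.133 m above the base.
FS_sliding = μW / P_a = 0.43×1340.1 / 240.3 = 2.398.

2.40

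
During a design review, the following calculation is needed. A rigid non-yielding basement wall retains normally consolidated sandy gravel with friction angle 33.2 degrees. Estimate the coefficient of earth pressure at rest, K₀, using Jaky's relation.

K₀ = 1 − sin φ' = 1 − sin 33.2° = 0.4524.

0.452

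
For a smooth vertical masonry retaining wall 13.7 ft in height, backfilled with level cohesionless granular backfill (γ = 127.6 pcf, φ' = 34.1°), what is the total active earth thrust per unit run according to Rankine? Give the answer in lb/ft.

3370 lb/ft

K_a = tan²(45° − φ/2) = 0.2815.
P_a = ½ K_a γ H² = 0.5 × 0.2815 × 127.6 × 13.7² = 3371 lb/ft.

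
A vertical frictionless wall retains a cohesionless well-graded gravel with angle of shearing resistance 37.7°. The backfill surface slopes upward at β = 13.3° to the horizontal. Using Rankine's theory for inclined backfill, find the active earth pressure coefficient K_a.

K_a = cos β · (cos β − √(cos²β − cos²φ)) / (cos β + √(cos²β − cos²φ)).
cos β = 0.9732, cos φ = 0.7912, √(cos²β − cos²φ) = 0.5666.
K_a = 0.9732 × (0.9732 − 0.5666)/(0.9732 + 0.5666) = 0.2570.

0.257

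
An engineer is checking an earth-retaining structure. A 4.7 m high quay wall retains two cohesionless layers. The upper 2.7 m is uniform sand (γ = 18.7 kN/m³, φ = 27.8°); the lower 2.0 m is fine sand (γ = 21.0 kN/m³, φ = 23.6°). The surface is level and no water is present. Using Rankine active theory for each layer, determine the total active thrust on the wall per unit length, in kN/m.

K_a1 = tan²(45°−27.8°/2) = 0.3639; K_a2 = tan²(45°−23.6°/2) = 0.4282.
Layer 1: σ at base = K_a1 γ₁ h₁ = 18.37 kPa; P₁ = ½×18.37×2.7 = 24.80.
Layer 2: σ_v at top = γ₁h₁ = 50.49; σ_h top = K_a2×50.49 = 21.62; σ_h base = K_a2×(50.49+21.0×2.0) = 39.61.
P₂ = ½(21.62+39.61)×2.0 = 61.23. Total P_a = 24.80+61.23 = 86.03 kN/m.

86.0 kN/m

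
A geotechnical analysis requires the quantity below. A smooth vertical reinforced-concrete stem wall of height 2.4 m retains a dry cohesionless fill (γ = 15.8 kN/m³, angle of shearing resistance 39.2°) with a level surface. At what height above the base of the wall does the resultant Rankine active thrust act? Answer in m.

K_a = 0.2255.
The pressure distribution is triangular, so the resultant acts at H/3 above the base = 2.4/3 = 0.8000 m.

0.800 m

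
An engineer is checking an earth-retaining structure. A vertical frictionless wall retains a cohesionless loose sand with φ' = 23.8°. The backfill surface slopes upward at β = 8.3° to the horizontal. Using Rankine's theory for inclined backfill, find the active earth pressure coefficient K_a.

K_a = cos β · (cos β − √(cos²β − cos²φ)) / (cos β + √(cos²β − cos²φ)).
cos β = 0.9895, cos φ = 0.9150, √(cos²β − cos²φ) = 0.3768.
K_a = 0.9895 × (0.9895 − 0.3768)/(0.9895 + 0.3768) = 0.4437.

0.444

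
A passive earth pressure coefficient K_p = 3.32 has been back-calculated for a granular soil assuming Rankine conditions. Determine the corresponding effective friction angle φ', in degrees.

32.5°

K_p = (1+sin φ)/(1−sin φ) ⇒ sin φ = (K_p − 1)/(K_p + 1) = 0.5370.
φ = arcsin(0.5370) = 32.48°.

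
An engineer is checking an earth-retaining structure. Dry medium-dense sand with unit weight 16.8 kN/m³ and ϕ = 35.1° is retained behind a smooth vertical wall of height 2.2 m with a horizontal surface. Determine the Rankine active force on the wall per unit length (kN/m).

K_a = tan²(45° − φ/2) = 0.2698.
P_a = ½ K_a γ H² = 0.5 × 0.2698 × 16.8 × 2.2² = 10.97 kN/m.

11.0 kN/m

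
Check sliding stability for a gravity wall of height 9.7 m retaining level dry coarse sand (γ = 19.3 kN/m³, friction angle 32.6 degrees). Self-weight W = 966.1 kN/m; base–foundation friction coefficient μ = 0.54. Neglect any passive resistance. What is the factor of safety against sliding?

K_a = tan²(45° − 32.6°/2) = 0.2997.
P_a = ½K_aγH² = 0.5×0.2997×19.3×9.7² = 272.2 kN/m, acting at H/3 = 3.233 m above the base.
FS_sliding = μW / P_a = 0.54×966.1 / 272.2 = 1.917.

1.92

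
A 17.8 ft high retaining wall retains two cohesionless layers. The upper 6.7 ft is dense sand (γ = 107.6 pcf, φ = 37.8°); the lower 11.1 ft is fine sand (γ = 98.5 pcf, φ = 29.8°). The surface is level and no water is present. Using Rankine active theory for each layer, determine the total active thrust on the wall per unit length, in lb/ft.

K_a1 = tan²(45°−37.8°/2) = 0.2400; K_a2 = tan²(45°−29.8°/2) = 0.3360.
Layer 1: σ at base = K_a1 γ₁ h₁ = 173.0 psf; P₁ = ½×173.0×6.7 = 579.6.
Layer 2: σ_v at top = γ₁h₁ = 720.9; σ_h top = K_a2×720.9 = 242.2; σ_h base = K_a2×(720.9+98.5×11.1) = 609.6.
P₂ = ½(242.2+609.6)×11.1 = 4728. Total P_a = 579.6+4728 = 5308 lb/ft.

5310 lb/ft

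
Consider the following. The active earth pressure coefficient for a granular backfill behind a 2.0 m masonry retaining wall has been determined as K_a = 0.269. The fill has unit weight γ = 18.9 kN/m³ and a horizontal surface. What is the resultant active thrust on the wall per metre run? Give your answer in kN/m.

P = ½ K_a γ H² = 0.5 × 0.269 × 18.9 × 2.0² = 10.17 kN/m.

10.2 kN/m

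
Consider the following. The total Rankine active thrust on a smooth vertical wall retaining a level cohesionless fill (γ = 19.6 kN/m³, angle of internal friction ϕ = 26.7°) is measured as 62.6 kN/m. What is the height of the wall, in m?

K_a = 0.3800. P_a = ½ K_a γ H² ⇒ H = √(2P_a/(K_a γ)).
H = √(2×62.6/(0.3800×19.6)) = 4.100 m.

4.10 m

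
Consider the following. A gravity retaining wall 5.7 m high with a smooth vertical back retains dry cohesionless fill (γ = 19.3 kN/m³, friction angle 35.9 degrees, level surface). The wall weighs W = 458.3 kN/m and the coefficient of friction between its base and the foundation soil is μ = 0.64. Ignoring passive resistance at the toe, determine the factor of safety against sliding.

3.59

K_a = tan²(45° − 35.9°/2) = 0.2607.
P_a = ½K_aγH² = 0.5×0.2607×19.3×5.7² = 81.75 kN/m, acting at H/3 = 1.900 m above the base.
FS_sliding = μW / P_a = 0.64×458.3 / 81.75 = 3.588.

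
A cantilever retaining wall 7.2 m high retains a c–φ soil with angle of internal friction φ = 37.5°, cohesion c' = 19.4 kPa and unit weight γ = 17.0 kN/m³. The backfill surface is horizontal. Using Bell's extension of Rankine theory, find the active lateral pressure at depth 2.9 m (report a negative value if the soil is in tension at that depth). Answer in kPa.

K_a = (1 − sin φ)/(1 + sin φ) = 0.2432.
σ_a = K_a γ z − 2c√K_a = 0.2432×17.0×2.9 − 2×19.4×0.4931 = -7.145 kPa.

-7.14 kPa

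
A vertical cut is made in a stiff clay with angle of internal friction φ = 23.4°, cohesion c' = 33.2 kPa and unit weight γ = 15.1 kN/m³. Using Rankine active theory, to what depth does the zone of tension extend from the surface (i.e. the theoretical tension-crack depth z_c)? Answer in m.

K_a = tan²(45° − 23.4°/2) = 0.4315; √K_a = 0.6569.
The active pressure is zero where K_a γ z = 2c√K_a, so z_c = 2c/(γ√K_a) = 2×33.2/(15.1×0.6569) = 6.694 m.

6.69 m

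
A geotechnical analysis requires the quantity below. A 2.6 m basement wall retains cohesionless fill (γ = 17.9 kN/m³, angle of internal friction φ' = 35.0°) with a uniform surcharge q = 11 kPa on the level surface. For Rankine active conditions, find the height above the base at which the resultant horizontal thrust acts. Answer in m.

K_a = 0.2710.
Triangular part P₁ = ½K_aγH² = 16.40 at H/3 = 0.8667 m; rectangular part P₂ = K_a q H = 7.750 at H/2 = 1.300 m.
ȳ = (P₁·0.8667 + P₂·1.300)/(P₁+P₂) = 1.006 m.

1.01 m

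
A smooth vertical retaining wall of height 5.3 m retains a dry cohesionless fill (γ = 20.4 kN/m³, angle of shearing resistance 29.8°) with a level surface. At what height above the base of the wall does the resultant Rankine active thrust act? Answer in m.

K_a = 0.3360.
The pressure distribution is triangular, so the resultant acts at H/3 above the base = 5.3/3 = 1.767 m.

1.77 m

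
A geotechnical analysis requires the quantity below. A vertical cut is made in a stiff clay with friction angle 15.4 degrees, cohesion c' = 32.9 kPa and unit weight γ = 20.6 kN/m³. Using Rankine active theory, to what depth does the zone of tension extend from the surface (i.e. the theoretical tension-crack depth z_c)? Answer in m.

4.19 m

K_a = tan²(45° − 15.4°/2) = 0.5803; √K_a = 0.7618.
The active pressure is zero where K_a γ z = 2c√K_a, so z_c = 2c/(γ√K_a) = 2×32.9/(20.6×0.7618) = 4.193 m.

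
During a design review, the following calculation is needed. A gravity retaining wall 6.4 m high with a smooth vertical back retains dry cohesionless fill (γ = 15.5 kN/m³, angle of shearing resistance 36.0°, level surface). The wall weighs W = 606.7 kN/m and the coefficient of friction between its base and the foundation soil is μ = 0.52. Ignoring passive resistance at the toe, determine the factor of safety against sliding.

3.83

K_a = tan²(45° − 36.0°/2) = 0.2596.
P_a = ½K_aγH² = 0.5×0.2596×15.5×6.4² = 82.41 kN/m, acting at H/3 = 2.133 m above the base.
FS_sliding = μW / P_a = 0.52×606.7 / 82.41 = 3.828.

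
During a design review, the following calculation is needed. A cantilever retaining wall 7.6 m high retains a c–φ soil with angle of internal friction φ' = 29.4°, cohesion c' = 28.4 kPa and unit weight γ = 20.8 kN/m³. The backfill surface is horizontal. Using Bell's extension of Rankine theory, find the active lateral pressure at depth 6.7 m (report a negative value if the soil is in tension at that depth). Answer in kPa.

K_a = (1 − sin φ)/(1 + sin φ) = 0.3415.
σ_a = K_a γ z − 2c√K_a = 0.3415×20.8×6.7 − 2×28.4×0.5844 = 14.40 kPa.

14.4 kPa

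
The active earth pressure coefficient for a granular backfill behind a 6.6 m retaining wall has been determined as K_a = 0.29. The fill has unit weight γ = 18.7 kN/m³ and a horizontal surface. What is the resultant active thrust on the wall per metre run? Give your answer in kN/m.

118 kN/m

P = ½ K_a γ H² = 0.5 × 0.29 × 18.7 × 6.6² = 118.1 kN/m.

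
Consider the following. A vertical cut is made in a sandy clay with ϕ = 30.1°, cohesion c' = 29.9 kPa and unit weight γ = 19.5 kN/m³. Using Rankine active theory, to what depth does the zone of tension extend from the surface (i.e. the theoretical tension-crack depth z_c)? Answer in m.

5.32 m

K_a = tan²(45° − 30.1°/2) = 0.3320; √K_a = 0.5762.
The active pressure is zero where K_a γ z = 2c√K_a, so z_c = 2c/(γ√K_a) = 2×29.9/(19.5×0.5762) = 5.322 m.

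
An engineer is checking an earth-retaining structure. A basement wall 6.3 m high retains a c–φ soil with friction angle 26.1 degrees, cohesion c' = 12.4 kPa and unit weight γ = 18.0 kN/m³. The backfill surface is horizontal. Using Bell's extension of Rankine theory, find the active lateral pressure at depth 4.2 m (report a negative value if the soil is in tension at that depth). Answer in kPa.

13.9 kPa

K_a = (1 − sin φ)/(1 + sin φ) = 0.3889.
σ_a = K_a γ z − 2c√K_a = 0.3889×18.0×4.2 − 2×12.4×0.6237 = 13.94 kPa.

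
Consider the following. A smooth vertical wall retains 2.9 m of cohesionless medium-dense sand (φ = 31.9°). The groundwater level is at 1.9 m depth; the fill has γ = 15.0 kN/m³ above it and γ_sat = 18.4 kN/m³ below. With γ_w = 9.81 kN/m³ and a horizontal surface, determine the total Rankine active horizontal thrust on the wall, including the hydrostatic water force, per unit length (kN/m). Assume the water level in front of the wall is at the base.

23.4 kN/m

K_a = tan²(45° − φ/2) = 0.3085.
γ' = 18.4 − 9.81 = 8.590 kN/m³. Depth below WT = 1.0 m.
σ'_h at WT = K_a γ d_w = 8.793 kPa; at base = 8.793 + K_a γ' × 1.0 = 11.44 kPa.
P₁ (0–1.9 m) = ½×8.793×1.9 = 8.353. P₂ (1.9–2.9 m) = ½(8.793+11.44)×1.0 = 10.12.
P_w = ½ γ_w h₂² = 0.5×9.81×1.0² = 4.905. Total = 8.353+10.12+4.905 = 23.38 kN/m.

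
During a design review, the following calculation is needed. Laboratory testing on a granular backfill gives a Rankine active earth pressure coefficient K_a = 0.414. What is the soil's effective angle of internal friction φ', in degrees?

K_a = tan²(45° − φ/2) ⇒ 45° − φ/2 = arctan(√0.414) = 32.76°.
φ = 2(45° − 32.76°) = 24.48°.

24.5°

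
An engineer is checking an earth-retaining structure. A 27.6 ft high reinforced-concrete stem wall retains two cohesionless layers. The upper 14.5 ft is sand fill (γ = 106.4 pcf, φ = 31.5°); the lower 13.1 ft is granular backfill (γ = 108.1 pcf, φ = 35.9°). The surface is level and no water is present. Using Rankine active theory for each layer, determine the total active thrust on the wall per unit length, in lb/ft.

11200 lb/ft

K_a1 = tan²(45°−31.5°/2) = 0.3136; K_a2 = tan²(45°−35.9°/2) = 0.2607.
Layer 1: σ at base = K_a1 γ₁ h₁ = 483.9 psf; P₁ = ½×483.9×14.5 = 3508.
Layer 2: σ_v at top = γ₁h₁ = 1543; σ_h top = K_a2×1543 = 402.3; σ_h base = K_a2×(1543+108.1×13.1) = 771.5.
P₂ = ½(402.3+771.5)×13.1 = 7688. Total P_a = 3508+7688 = 11200 lb/ft.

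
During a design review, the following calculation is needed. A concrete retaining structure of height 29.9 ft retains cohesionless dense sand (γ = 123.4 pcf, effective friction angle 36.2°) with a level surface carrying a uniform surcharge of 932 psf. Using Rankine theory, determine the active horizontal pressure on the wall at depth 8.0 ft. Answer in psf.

494 psf

K_a = (1 − sin φ)/(1 + sin φ) = 0.2574.
σ_v = γz + q = 123.4 × 8.0 + 932 = 1919 psf.
σ_h = K_a σ_v = 0.2574 × 1919 = 494.0 psf.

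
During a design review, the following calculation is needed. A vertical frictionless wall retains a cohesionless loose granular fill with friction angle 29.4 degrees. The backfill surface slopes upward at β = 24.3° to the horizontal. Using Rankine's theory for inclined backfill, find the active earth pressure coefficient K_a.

0.498

K_a = cos β · (cos β − √(cos²β − cos²φ)) / (cos β + √(cos²β − cos²φ)).
cos β = 0.9114, cos φ = 0.8712, √(cos²β − cos²φ) = 0.2677.
K_a = 0.9114 × (0.9114 − 0.2677)/(0.9114 + 0.2677) = 0.4976.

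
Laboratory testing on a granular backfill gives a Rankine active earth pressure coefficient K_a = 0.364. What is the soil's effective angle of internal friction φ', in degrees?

K_a = tan²(45° − φ/2) ⇒ 45° − φ/2 = arctan(√0.364) = 31.10°.
φ = 2(45° − 31.10°) = 27.79°.

27.8°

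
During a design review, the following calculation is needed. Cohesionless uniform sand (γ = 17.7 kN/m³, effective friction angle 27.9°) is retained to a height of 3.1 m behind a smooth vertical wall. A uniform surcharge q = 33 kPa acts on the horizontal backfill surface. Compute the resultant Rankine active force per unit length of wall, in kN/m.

67.9 kN/m

K_a = tan²(45° − φ/2) = 0.3625.
Soil triangle: ½ K_a γ H² = 0.5×0.3625×17.7×3.1² = 30.83 kN/m.
Surcharge rectangle: K_a q H = 0.3625×33×3.1 = 37.08 kN/m.
Total = 30.83 + 37.08 = 67.91 kN/m.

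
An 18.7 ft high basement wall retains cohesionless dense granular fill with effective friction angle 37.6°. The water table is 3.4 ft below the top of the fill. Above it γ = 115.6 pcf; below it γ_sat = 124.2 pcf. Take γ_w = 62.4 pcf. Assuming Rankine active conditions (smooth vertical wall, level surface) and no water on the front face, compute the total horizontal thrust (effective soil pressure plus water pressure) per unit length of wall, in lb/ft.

K_a = tan²(45° − φ/2) = 0.2421.
γ' = 124.2 − 62.4 = 61.80 pcf. Depth below WT = 15.3 ft.
σ'_h at WT = K_a γ d_w = 95.16 psf; at base = 95.16 + K_a γ' × 15.3 = 324.1 psf.
P₁ (0–3.4 ft) = ½×95.16×3.4 = 161.8. P₂ (3.4–18.7 ft) = ½(95.16+324.1)×15.3 = 3207.
P_w = ½ γ_w h₂² = 0.5×62.4×15.3² = 7304. Total = 161.8+3207+7304 = 10670 lb/ft.

10700 lb/ft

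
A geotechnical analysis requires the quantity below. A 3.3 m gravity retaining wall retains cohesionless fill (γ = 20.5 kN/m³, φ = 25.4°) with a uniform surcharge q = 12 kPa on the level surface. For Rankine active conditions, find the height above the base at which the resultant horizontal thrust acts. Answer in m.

1.24 m

K_a = 0.3996.
Triangular part P₁ = ½K_aγH² = 44.61 at H/3 = 1.100 m; rectangular part P₂ = K_a q H = 15.83 at H/2 = 1.650 m.
ȳ = (P₁·1.100 + P₂·1.650)/(P₁+P₂) = 1.244 m.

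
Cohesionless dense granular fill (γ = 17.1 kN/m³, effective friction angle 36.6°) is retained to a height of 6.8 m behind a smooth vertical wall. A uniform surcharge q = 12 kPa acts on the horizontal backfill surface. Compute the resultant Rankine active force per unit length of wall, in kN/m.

K_a = tan²(45° − φ/2) = 0.2530.
Soil triangle: ½ K_a γ H² = 0.5×0.2530×17.1×6.8² = 100.0 kN/m.
Surcharge rectangle: K_a q H = 0.2530×12×6.8 = 20.64 kN/m.
Total = 100.0 + 20.64 = 120.6 kN/m.

121 kN/m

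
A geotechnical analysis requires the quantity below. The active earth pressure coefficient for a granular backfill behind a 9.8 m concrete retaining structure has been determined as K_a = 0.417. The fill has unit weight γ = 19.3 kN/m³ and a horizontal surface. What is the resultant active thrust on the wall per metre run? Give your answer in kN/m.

P = ½ K_a γ H² = 0.5 × 0.417 × 19.3 × 9.8² = 386.5 kN/m.

386 kN/m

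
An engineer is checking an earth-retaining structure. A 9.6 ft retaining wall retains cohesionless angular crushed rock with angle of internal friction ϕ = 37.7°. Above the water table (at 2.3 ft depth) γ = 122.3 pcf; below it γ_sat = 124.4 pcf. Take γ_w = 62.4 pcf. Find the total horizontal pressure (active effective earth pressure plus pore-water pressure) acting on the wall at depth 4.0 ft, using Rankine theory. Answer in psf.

K_a = (1 − sin φ)/(1 + sin φ) = 0.2411.
γ' = 124.4 − 62.4 = 62.00 pcf.
Effective vertical stress at 4.0 ft: σ'_v = 122.3×2.3 + 62.00×1.70 = 386.7 psf.
σ'_h = K_a σ'_v = 0.2411 × 386.7 = 93.22 psf; u = γ_w × 1.70 = 106.1 psf.
Total σ_h = 93.22 + 106.1 = 199.3 psf.

199 psf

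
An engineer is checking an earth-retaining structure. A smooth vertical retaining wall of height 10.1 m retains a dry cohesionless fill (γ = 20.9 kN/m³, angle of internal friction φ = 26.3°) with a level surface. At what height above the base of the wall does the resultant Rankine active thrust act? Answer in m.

K_a = 0.3859.
The pressure distribution is triangular, so the resultant acts at H/3 above the base = 10.1/3 = 3.367 m.

3.37 m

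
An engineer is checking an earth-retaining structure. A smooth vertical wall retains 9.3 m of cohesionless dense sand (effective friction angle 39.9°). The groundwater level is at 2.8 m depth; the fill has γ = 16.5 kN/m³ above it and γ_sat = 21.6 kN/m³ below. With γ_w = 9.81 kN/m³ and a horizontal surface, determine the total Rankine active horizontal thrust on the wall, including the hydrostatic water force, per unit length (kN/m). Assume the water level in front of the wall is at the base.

K_a = tan²(45° − φ/2) = 0.2184.
γ' = 21.6 − 9.81 = 11.79 kN/m³. Depth below WT = 6.5 m.
σ'_h at WT = K_a γ d_w = 10.09 kPa; at base = 10.09 + K_a γ' × 6.5 = 26.83 kPa.
P₁ (0–2.8 m) = ½×10.09×2.8 = 14.13. P₂ (2.8–9.3 m) = ½(10.09+26.83)×6.5 = 120.0.
P_w = ½ γ_w h₂² = 0.5×9.81×6.5² = 207.2. Total = 14.13+120.0+207.2 = 341.4 kN/m.

341 kN/m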